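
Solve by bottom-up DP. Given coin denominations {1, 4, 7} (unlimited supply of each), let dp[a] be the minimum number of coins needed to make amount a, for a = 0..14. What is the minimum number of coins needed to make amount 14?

 a  0  1  2  3  4  5  6  7  8  9 10 11 12 13 14
dp  0  1  2  3  1  2  3  1  2  3  4  2  3  4  2

2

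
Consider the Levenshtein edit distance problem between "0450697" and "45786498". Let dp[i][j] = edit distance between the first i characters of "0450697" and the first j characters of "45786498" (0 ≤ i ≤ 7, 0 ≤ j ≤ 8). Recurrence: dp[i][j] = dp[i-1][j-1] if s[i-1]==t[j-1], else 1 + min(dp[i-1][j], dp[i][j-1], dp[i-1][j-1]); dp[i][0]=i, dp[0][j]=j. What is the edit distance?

   ''  4  5  7  8  6  4  9  8
''  0  1  2  3  4  5  6  7  8
 0  1  1  2  3  4  5  6  7  8
 4  2  1  2  3  4  5  5  6  7
 5  3  2  1  2  3  4  5  6  7
 0  4  3  2  2  3  4  5  6  7
 6  5  4  3  3  3  3  4  5  6
 9  6  5  4  4  4  4  4  4  5
 7  7  6  5  4  5  5  5  5  5

5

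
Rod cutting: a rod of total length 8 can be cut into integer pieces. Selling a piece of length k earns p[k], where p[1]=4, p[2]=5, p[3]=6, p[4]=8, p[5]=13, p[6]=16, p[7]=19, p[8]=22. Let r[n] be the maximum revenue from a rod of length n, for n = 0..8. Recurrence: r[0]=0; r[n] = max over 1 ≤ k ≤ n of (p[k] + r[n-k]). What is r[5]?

   n    0    1    2    3    4    5    6    7    8
r[n]    0    4    8   12   16   20   24   28   32

20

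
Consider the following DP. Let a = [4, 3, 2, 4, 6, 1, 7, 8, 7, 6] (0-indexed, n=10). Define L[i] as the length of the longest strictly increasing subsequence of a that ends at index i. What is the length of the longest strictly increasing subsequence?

   i    0    1    2    3    4    5    6    7    8    9
a[i]    4    3    2    4    6    1    7    8    7    6
L[i]    1    1    1    2    3    1    4    5    4    3

5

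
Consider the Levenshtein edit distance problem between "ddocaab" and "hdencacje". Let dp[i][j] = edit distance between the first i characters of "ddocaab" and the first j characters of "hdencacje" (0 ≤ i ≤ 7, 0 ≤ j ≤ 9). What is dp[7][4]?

6

   ''  h  d  e  n  c  a  c  j  e
''  0  1  2  3  4  5  6  7  8  9
 d  1  1  1  2  3  4  5  6  7  8
 d  2  2  1  2  3  4  5  6  7  8
 o  3  3  2  2  3  4  5  6  7  8
 c  4  4  3  3  3  3  4  5  6  7
 a  5  5  4  4  4  4  3  4  5  6
 a  6  6  5  5  5  5  4  4  5  6
 b  7  7  6  6  6  6  5  5  5  6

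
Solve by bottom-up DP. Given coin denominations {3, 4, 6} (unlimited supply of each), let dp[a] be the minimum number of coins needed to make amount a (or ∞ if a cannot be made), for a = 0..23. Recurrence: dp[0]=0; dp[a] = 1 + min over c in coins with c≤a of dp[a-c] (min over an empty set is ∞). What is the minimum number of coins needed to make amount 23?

5

 a  0  1  2  3  4  5  6  7  8  9 10 11 12 13 14 15 16 17 18 19 20 21 22 23
dp  0  -  -  1  1  -  1  2  2  2  2  3  2  3  3  3  3  4  3  4  4  4  4  5
(- denotes ∞ / unreachable)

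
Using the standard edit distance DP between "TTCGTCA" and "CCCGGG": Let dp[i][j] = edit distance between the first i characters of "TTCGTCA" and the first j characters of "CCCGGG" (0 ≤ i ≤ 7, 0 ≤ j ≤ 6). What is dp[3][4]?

   ''  C  C  C  G  G  G
''  0  1  2  3  4  5  6
 T  1  1  2  3  4  5  6
 T  2  2  2  3  4  5  6
 C  3  2  2  2  3  4  5
 G  4  3  3  3  2  3  4
 T  5  4  4  4  3  3  4
 C  6  5  4  4  4  4  4
 A  7  6  5  5  5  5  5

3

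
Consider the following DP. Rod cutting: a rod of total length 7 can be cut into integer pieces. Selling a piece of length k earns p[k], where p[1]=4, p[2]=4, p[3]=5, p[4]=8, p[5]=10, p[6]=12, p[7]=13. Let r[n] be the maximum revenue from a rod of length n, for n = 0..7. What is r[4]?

16

   n    0    1    2    3    4    5    6    7
r[n]    0    4    8   12   16   20   24   28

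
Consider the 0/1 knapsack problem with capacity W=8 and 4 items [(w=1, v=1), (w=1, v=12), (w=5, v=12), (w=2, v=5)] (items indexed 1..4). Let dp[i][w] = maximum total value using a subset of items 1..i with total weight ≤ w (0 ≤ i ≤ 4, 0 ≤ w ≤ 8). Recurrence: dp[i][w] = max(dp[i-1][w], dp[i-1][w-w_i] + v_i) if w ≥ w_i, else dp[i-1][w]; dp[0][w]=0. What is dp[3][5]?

i\w   0   1   2   3   4   5   6   7   8
  0   0   0   0   0   0   0   0   0   0
  1   0   1   1   1   1   1   1   1   1
  2   0  12  13  13  13  13  13  13  13
  3   0  12  13  13  13  13  24  25  25
  4   0  12  13  17  18  18  24  25  29

13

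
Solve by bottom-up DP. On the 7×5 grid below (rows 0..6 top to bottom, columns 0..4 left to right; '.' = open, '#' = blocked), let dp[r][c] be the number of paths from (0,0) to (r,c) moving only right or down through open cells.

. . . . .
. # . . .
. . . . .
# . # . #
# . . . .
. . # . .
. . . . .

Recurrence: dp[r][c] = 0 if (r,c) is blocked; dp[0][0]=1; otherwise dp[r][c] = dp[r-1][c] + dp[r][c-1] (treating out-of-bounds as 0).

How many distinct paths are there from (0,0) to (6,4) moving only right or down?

16

r\c   0   1   2   3   4
  0   1   1   1   1   1
  1   1   0   1   2   3
  2   1   1   2   4   7
  3   0   1   0   4   0
  4   0   1   1   5   5
  5   0   1   0   5  10
  6   0   1   1   6  16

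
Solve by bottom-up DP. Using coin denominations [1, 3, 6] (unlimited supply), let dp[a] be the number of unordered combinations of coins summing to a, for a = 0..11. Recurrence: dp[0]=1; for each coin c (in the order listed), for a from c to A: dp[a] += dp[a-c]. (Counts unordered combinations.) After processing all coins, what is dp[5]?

2

after  coin     0     1     2     3     4     5     6     7     8     9    10    11
          1     1     1     1     1     1     1     1     1     1     1     1     1
          3     1     1     1     2     2     2     3     3     3     4     4     4
          6     1     1     1     2     2     2     4     4     4     6     6     6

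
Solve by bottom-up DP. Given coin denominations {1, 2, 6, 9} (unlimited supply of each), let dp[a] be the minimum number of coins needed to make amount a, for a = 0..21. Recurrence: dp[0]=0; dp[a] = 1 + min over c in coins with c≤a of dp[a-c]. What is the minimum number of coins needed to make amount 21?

 a  0  1  2  3  4  5  6  7  8  9 10 11 12 13 14 15 16 17 18 19 20 21
dp  0  1  1  2  2  3  1  2  2  1  2  2  2  3  3  2  3  3  2  3  3  3

3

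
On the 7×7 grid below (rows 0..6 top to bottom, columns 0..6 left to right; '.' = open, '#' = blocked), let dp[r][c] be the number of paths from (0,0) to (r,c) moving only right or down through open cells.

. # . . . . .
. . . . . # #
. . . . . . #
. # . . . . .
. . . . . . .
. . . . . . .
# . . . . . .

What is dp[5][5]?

r\c   0   1   2   3   4   5   6
  0   1   0   0   0   0   0   0
  1   1   1   1   1   1   0   0
  2   1   2   3   4   5   5   0
  3   1   0   3   7  12  17  17
  4   1   1   4  11  23  40  57
  5   1   2   6  17  40  80 137
  6   0   2   8  25  65 145 282

80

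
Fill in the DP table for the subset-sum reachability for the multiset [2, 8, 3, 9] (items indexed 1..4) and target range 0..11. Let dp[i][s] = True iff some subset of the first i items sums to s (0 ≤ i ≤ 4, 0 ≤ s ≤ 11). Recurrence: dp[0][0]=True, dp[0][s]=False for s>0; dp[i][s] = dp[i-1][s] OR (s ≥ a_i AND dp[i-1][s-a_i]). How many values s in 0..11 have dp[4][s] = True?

8

i\s   0   1   2   3   4   5   6   7   8   9  10  11
  0   T   F   F   F   F   F   F   F   F   F   F   F
  1   T   F   T   F   F   F   F   F   F   F   F   F
  2   T   F   T   F   F   F   F   F   T   F   T   F
  3   T   F   T   T   F   T   F   F   T   F   T   T
  4   T   F   T   T   F   T   F   F   T   T   T   T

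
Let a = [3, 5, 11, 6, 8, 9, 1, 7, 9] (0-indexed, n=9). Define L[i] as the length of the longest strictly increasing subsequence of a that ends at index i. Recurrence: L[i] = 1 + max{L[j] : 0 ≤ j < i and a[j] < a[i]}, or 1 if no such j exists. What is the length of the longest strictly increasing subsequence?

5

   i    0    1    2    3    4    5    6    7    8
a[i]    3    5   11    6    8    9    1    7    9
L[i]    1    2    3    3    4    5    1    4    5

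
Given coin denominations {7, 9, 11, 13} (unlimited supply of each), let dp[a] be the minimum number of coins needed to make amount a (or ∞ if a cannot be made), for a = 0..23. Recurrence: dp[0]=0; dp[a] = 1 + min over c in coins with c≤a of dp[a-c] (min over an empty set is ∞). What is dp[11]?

1

 a  0  1  2  3  4  5  6  7  8  9 10 11 12 13 14 15 16 17 18 19 20 21 22 23
dp  0  -  -  -  -  -  -  1  -  1  -  1  -  1  2  -  2  -  2  -  2  3  2  3
(- denotes ∞ / unreachable)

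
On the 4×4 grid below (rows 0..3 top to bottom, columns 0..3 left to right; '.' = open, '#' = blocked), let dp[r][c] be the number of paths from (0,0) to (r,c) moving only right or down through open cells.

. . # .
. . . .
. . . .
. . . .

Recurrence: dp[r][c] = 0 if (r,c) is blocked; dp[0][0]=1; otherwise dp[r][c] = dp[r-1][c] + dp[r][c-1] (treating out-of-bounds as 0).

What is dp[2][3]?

r\c   0   1   2   3
  0   1   1   0   0
  1   1   2   2   2
  2   1   3   5   7
  3   1   4   9  16

7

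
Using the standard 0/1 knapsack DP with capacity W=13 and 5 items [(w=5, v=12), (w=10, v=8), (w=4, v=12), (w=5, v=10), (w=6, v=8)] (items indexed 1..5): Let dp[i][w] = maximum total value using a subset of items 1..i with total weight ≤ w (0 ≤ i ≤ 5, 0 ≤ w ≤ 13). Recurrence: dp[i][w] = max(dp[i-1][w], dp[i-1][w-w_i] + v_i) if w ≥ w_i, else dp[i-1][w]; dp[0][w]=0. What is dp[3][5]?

12

i\w   0   1   2   3   4   5   6   7   8   9  10  11  12  13
  0   0   0   0   0   0   0   0   0   0   0   0   0   0   0
  1   0   0   0   0   0  12  12  12  12  12  12  12  12  12
  2   0   0   0   0   0  12  12  12  12  12  12  12  12  12
  3   0   0   0   0  12  12  12  12  12  24  24  24  24  24
  4   0   0   0   0  12  12  12  12  12  24  24  24  24  24
  5   0   0   0   0  12  12  12  12  12  24  24  24  24  24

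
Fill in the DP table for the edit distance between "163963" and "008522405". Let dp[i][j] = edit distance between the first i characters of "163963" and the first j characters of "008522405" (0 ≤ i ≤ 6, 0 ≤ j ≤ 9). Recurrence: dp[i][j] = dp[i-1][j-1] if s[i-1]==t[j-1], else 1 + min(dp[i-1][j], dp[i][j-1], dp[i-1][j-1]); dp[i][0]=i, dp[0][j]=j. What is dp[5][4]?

   ''  0  0  8  5  2  2  4  0  5
''  0  1  2  3  4  5  6  7  8  9
 1  1  1  2  3  4  5  6  7  8  9
 6  2  2  2  3  4  5  6  7  8  9
 3  3  3  3  3  4  5  6  7  8  9
 9  4  4  4  4  4  5  6  7  8  9
 6  5  5  5  5  5  5  6  7  8  9
 3  6  6  6  6  6  6  6  7  8  9

5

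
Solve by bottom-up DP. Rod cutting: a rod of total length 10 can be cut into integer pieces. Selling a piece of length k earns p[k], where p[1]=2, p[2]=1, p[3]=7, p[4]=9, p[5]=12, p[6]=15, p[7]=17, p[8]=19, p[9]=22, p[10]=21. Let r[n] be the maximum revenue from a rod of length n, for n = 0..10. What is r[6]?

   n    0    1    2    3    4    5    6    7    8    9   10
r[n]    0    2    4    7    9   12   15   17   19   22   24

15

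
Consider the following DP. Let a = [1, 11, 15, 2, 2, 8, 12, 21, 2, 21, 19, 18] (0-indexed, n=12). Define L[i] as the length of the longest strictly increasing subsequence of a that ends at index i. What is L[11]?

   i    0    1    2    3    4    5    6    7    8    9   10   11
a[i]    1   11   15    2    2    8   12   21    2   21   19   18
L[i]    1    2    3    2    2    3    4    5    2    5    5    5

5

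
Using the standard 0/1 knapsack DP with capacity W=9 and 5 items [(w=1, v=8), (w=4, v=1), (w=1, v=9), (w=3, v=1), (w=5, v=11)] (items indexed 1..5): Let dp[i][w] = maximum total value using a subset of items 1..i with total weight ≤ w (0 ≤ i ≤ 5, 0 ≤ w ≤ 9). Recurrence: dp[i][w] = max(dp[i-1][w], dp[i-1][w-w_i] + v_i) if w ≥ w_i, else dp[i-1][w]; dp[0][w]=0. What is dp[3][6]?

18

i\w   0   1   2   3   4   5   6   7   8   9
  0   0   0   0   0   0   0   0   0   0   0
  1   0   8   8   8   8   8   8   8   8   8
  2   0   8   8   8   8   9   9   9   9   9
  3   0   9  17  17  17  17  18  18  18  18
  4   0   9  17  17  17  18  18  18  18  19
  5   0   9  17  17  17  18  20  28  28  28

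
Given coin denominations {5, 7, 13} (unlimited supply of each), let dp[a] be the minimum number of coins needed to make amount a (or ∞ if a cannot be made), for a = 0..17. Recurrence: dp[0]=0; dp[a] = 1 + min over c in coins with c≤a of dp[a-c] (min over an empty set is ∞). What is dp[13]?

 a  0  1  2  3  4  5  6  7  8  9 10 11 12 13 14 15 16 17
dp  0  -  -  -  -  1  -  1  -  -  2  -  2  1  2  3  -  3
(- denotes ∞ / unreachable)

1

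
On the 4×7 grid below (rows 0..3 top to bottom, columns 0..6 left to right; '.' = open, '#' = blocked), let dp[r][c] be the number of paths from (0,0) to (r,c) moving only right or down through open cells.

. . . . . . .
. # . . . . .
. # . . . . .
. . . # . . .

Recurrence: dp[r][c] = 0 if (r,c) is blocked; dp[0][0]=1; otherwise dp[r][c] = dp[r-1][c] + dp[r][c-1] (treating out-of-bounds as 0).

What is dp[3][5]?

16

r\c   0   1   2   3   4   5   6
  0   1   1   1   1   1   1   1
  1   1   0   1   2   3   4   5
  2   1   0   1   3   6  10  15
  3   1   1   2   0   6  16  31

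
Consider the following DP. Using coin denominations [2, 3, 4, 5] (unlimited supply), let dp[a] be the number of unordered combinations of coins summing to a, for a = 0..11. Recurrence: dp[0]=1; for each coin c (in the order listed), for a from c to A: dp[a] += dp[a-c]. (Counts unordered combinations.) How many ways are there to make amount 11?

after  coin     0     1     2     3     4     5     6     7     8     9    10    11
          2     1     0     1     0     1     0     1     0     1     0     1     0
          3     1     0     1     1     1     1     2     1     2     2     2     2
          4     1     0     1     1     2     1     3     2     4     3     5     4
          5     1     0     1     1     2     2     3     3     5     5     7     7

7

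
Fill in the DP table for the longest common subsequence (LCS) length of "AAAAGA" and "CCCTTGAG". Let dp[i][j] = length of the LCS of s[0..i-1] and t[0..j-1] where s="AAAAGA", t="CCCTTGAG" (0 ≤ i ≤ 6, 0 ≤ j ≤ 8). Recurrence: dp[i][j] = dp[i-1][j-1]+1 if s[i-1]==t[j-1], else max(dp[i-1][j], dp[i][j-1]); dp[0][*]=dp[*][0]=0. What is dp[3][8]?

1

   ''  C  C  C  T  T  G  A  G
''  0  0  0  0  0  0  0  0  0
 A  0  0  0  0  0  0  0  1  1
 A  0  0  0  0  0  0  0  1  1
 A  0  0  0  0  0  0  0  1  1
 A  0  0  0  0  0  0  0  1  1
 G  0  0  0  0  0  0  1  1  2
 A  0  0  0  0  0  0  1  2  2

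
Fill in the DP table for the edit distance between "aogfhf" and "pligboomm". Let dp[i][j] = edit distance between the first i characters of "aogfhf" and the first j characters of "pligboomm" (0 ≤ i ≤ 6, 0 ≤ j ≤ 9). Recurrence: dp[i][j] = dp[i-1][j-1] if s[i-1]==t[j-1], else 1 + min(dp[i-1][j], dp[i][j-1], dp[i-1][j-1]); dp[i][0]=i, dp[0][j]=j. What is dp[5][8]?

   ''  p  l  i  g  b  o  o  m  m
''  0  1  2  3  4  5  6  7  8  9
 a  1  1  2  3  4  5  6  7  8  9
 o  2  2  2  3  4  5  5  6  7  8
 g  3  3  3  3  3  4  5  6  7  8
 f  4  4  4  4  4  4  5  6  7  8
 h  5  5  5  5  5  5  5  6  7  8
 f  6  6  6  6  6  6  6  6  7  8

7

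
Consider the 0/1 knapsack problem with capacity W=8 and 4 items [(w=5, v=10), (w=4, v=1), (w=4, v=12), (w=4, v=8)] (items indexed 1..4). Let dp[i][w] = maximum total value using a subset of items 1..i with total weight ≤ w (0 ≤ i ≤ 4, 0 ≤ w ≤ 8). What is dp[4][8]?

i\w   0   1   2   3   4   5   6   7   8
  0   0   0   0   0   0   0   0   0   0
  1   0   0   0   0   0  10  10  10  10
  2   0   0   0   0   1  10  10  10  10
  3   0   0   0   0  12  12  12  12  13
  4   0   0   0   0  12  12  12  12  20

20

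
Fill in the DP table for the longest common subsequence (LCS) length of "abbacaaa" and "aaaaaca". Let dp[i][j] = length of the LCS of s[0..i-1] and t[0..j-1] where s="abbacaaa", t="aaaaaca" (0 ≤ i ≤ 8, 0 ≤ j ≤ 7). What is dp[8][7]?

   ''  a  a  a  a  a  c  a
''  0  0  0  0  0  0  0  0
 a  0  1  1  1  1  1  1  1
 b  0  1  1  1  1  1  1  1
 b  0  1  1  1  1  1  1  1
 a  0  1  2  2  2  2  2  2
 c  0  1  2  2  2  2  3  3
 a  0  1  2  3  3  3  3  4
 a  0  1  2  3  4  4  4  4
 a  0  1  2  3  4  5  5  5

5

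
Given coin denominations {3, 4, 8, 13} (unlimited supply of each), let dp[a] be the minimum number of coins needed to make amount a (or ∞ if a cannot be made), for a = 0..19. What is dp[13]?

1

 a  0  1  2  3  4  5  6  7  8  9 10 11 12 13 14 15 16 17 18 19
dp  0  -  -  1  1  -  2  2  1  3  3  2  2  1  3  3  2  2  4  3
(- denotes ∞ / unreachable)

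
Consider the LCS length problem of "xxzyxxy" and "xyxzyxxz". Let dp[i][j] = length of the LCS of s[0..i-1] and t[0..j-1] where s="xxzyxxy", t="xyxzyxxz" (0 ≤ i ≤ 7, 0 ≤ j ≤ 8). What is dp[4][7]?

4

   ''  x  y  x  z  y  x  x  z
''  0  0  0  0  0  0  0  0  0
 x  0  1  1  1  1  1  1  1  1
 x  0  1  1  2  2  2  2  2  2
 z  0  1  1  2  3  3  3  3  3
 y  0  1  2  2  3  4  4  4  4
 x  0  1  2  3  3  4  5  5  5
 x  0  1  2  3  3  4  5  6  6
 y  0  1  2  3  3  4  5  6  6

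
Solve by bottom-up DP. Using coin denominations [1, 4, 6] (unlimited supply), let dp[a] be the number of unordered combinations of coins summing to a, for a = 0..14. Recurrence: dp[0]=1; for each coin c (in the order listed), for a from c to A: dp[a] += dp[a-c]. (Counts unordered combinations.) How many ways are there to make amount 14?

after  coin     0     1     2     3     4     5     6     7     8     9    10    11    12    13    14
          1     1     1     1     1     1     1     1     1     1     1     1     1     1     1     1
          4     1     1     1     1     2     2     2     2     3     3     3     3     4     4     4
          6     1     1     1     1     2     2     3     3     4     4     5     5     7     7     8

8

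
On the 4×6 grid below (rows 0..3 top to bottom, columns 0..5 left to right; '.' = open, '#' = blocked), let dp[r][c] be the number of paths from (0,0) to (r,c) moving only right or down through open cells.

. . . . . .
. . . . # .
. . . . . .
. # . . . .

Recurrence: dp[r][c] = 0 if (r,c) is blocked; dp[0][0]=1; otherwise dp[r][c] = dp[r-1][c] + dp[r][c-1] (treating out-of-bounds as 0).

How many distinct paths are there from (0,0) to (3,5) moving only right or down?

r\c   0   1   2   3   4   5
  0   1   1   1   1   1   1
  1   1   2   3   4   0   1
  2   1   3   6  10  10  11
  3   1   0   6  16  26  37

37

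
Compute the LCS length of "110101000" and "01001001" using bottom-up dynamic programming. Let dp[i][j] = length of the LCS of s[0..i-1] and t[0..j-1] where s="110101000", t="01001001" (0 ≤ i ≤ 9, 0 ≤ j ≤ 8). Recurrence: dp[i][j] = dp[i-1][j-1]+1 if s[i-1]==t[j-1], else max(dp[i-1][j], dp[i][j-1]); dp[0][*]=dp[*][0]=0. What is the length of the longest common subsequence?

6

   ''  0  1  0  0  1  0  0  1
''  0  0  0  0  0  0  0  0  0
 1  0  0  1  1  1  1  1  1  1
 1  0  0  1  1  1  2  2  2  2
 0  0  1  1  2  2  2  3  3  3
 1  0  1  2  2  2  3  3  3  4
 0  0  1  2  3  3  3  4  4  4
 1  0  1  2  3  3  4  4  4  5
 0  0  1  2  3  4  4  5  5  5
 0  0  1  2  3  4  4  5  6  6
 0  0  1  2  3  4  4  5  6  6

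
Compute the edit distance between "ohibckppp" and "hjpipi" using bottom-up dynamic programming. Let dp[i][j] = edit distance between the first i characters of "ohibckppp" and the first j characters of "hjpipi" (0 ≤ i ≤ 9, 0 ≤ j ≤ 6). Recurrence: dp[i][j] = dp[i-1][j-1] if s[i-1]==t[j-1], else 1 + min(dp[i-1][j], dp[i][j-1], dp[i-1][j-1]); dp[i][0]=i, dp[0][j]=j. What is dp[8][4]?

   ''  h  j  p  i  p  i
''  0  1  2  3  4  5  6
 o  1  1  2  3  4  5  6
 h  2  1  2  3  4  5  6
 i  3  2  2  3  3  4  5
 b  4  3  3  3  4  4  5
 c  5  4  4  4  4  5  5
 k  6  5  5  5  5  5  6
 p  7  6  6  5  6  5  6
 p  8  7  7  6  6  6  6
 p  9  8  8  7  7  6  7

6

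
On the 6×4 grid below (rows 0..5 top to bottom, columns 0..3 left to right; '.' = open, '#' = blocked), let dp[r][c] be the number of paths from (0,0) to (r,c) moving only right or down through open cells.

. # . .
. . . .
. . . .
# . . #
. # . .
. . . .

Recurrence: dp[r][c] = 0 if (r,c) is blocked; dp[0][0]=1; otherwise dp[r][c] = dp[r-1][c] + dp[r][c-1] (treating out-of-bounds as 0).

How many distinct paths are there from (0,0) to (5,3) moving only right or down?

r\c   0   1   2   3
  0   1   0   0   0
  1   1   1   1   1
  2   1   2   3   4
  3   0   2   5   0
  4   0   0   5   5
  5   0   0   5  10

10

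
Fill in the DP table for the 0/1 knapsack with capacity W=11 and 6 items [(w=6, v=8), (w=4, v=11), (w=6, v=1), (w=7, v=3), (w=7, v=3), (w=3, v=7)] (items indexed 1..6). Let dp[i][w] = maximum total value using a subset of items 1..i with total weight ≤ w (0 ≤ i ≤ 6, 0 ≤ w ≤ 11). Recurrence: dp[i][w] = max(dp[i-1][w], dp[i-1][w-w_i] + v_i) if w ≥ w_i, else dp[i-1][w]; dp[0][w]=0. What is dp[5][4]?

i\w   0   1   2   3   4   5   6   7   8   9  10  11
  0   0   0   0   0   0   0   0   0   0   0   0   0
  1   0   0   0   0   0   0   8   8   8   8   8   8
  2   0   0   0   0  11  11  11  11  11  11  19  19
  3   0   0   0   0  11  11  11  11  11  11  19  19
  4   0   0   0   0  11  11  11  11  11  11  19  19
  5   0   0   0   0  11  11  11  11  11  11  19  19
  6   0   0   0   7  11  11  11  18  18  18  19  19

11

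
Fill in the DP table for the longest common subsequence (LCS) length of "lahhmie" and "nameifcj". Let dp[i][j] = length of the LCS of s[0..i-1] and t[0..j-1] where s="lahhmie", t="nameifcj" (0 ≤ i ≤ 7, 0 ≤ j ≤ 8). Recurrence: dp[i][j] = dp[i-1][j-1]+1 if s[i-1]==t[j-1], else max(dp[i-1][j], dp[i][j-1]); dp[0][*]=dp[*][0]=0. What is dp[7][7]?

   ''  n  a  m  e  i  f  c  j
''  0  0  0  0  0  0  0  0  0
 l  0  0  0  0  0  0  0  0  0
 a  0  0  1  1  1  1  1  1  1
 h  0  0  1  1  1  1  1  1  1
 h  0  0  1  1  1  1  1  1  1
 m  0  0  1  2  2  2  2  2  2
 i  0  0  1  2  2  3  3  3  3
 e  0  0  1  2  3  3  3  3  3

3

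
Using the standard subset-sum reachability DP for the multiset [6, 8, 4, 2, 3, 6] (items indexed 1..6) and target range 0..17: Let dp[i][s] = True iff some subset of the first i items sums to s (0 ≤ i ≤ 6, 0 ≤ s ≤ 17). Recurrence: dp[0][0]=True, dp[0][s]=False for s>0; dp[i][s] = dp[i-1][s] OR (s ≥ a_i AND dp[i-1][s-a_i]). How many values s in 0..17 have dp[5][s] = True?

i\s   0   1   2   3   4   5   6   7   8   9  10  11  12  13  14  15  16  17
  0   T   F   F   F   F   F   F   F   F   F   F   F   F   F   F   F   F   F
  1   T   F   F   F   F   F   T   F   F   F   F   F   F   F   F   F   F   F
  2   T   F   F   F   F   F   T   F   T   F   F   F   F   F   T   F   F   F
  3   T   F   F   F   T   F   T   F   T   F   T   F   T   F   T   F   F   F
  4   T   F   T   F   T   F   T   F   T   F   T   F   T   F   T   F   T   F
  5   T   F   T   T   T   T   T   T   T   T   T   T   T   T   T   T   T   T
  6   T   F   T   T   T   T   T   T   T   T   T   T   T   T   T   T   T   T

17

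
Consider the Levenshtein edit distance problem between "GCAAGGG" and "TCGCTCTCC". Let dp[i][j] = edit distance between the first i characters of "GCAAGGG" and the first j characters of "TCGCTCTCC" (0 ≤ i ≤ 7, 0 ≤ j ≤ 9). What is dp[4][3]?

3

   ''  T  C  G  C  T  C  T  C  C
''  0  1  2  3  4  5  6  7  8  9
 G  1  1  2  2  3  4  5  6  7  8
 C  2  2  1  2  2  3  4  5  6  7
 A  3  3  2  2  3  3  4  5  6  7
 A  4  4  3  3  3  4  4  5  6  7
 G  5  5  4  3  4  4  5  5  6  7
 G  6  6  5  4  4  5  5  6  6  7
 G  7  7  6  5  5  5  6  6  7  7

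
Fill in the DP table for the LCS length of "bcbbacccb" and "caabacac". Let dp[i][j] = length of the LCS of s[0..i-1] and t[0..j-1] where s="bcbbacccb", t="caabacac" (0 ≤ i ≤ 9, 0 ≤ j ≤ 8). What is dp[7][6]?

4

   ''  c  a  a  b  a  c  a  c
''  0  0  0  0  0  0  0  0  0
 b  0  0  0  0  1  1  1  1  1
 c  0  1  1  1  1  1  2  2  2
 b  0  1  1  1  2  2  2  2  2
 b  0  1  1  1  2  2  2  2  2
 a  0  1  2  2  2  3  3  3  3
 c  0  1  2  2  2  3  4  4  4
 c  0  1  2  2  2  3  4  4  5
 c  0  1  2  2  2  3  4  4  5
 b  0  1  2  2  3  3  4  4  5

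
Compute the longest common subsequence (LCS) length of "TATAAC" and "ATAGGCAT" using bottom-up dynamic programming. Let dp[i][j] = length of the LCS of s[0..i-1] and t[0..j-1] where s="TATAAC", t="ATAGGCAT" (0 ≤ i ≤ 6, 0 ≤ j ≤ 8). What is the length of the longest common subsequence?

   ''  A  T  A  G  G  C  A  T
''  0  0  0  0  0  0  0  0  0
 T  0  0  1  1  1  1  1  1  1
 A  0  1  1  2  2  2  2  2  2
 T  0  1  2  2  2  2  2  2  3
 A  0  1  2  3  3  3  3  3  3
 A  0  1  2  3  3  3  3  4  4
 C  0  1  2  3  3  3  4  4  4

4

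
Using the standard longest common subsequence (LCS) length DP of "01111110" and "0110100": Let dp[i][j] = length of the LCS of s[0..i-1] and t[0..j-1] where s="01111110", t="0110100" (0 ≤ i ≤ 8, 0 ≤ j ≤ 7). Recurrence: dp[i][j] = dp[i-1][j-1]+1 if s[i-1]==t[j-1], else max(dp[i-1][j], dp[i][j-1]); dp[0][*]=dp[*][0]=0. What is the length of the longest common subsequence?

5

   ''  0  1  1  0  1  0  0
''  0  0  0  0  0  0  0  0
 0  0  1  1  1  1  1  1  1
 1  0  1  2  2  2  2  2  2
 1  0  1  2  3  3  3  3  3
 1  0  1  2  3  3  4  4  4
 1  0  1  2  3  3  4  4  4
 1  0  1  2  3  3  4  4  4
 1  0  1  2  3  3  4  4  4
 0  0  1  2  3  4  4  5  5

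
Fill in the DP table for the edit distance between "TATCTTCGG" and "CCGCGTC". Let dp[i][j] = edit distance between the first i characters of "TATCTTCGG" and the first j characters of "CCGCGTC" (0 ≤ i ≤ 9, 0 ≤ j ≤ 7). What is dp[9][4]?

6

   ''  C  C  G  C  G  T  C
''  0  1  2  3  4  5  6  7
 T  1  1  2  3  4  5  5  6
 A  2  2  2  3  4  5  6  6
 T  3  3  3  3  4  5  5  6
 C  4  3  3  4  3  4  5  5
 T  5  4  4  4  4  4  4  5
 T  6  5  5  5  5  5  4  5
 C  7  6  5  6  5  6  5  4
 G  8  7  6  5  6  5  6  5
 G  9  8  7  6  6  6  6  6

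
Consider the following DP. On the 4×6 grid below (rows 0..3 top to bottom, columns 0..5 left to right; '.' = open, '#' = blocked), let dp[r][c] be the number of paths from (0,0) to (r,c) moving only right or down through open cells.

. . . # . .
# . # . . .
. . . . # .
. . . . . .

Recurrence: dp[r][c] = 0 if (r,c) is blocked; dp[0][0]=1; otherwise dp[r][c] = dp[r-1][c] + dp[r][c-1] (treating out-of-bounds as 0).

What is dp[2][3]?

r\c   0   1   2   3   4   5
  0   1   1   1   0   0   0
  1   0   1   0   0   0   0
  2   0   1   1   1   0   0
  3   0   1   2   3   3   3

1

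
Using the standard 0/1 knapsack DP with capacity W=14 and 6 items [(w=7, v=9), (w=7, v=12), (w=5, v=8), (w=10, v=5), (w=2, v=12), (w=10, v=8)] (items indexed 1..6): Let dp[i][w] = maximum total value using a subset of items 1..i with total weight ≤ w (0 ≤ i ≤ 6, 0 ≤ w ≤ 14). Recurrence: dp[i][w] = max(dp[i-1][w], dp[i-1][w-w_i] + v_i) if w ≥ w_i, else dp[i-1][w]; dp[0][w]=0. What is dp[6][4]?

i\w   0   1   2   3   4   5   6   7   8   9  10  11  12  13  14
  0   0   0   0   0   0   0   0   0   0   0   0   0   0   0   0
  1   0   0   0   0   0   0   0   9   9   9   9   9   9   9   9
  2   0   0   0   0   0   0   0  12  12  12  12  12  12  12  21
  3   0   0   0   0   0   8   8  12  12  12  12  12  20  20  21
  4   0   0   0   0   0   8   8  12  12  12  12  12  20  20  21
  5   0   0  12  12  12  12  12  20  20  24  24  24  24  24  32
  6   0   0  12  12  12  12  12  20  20  24  24  24  24  24  32

12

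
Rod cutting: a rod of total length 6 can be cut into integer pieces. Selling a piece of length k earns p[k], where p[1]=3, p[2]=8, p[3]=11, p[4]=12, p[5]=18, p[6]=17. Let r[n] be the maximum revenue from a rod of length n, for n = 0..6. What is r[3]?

   n    0    1    2    3    4    5    6
r[n]    0    3    8   11   16   19   24

11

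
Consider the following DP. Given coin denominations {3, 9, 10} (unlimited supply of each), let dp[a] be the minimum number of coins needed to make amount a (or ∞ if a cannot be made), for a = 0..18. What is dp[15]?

 a  0  1  2  3  4  5  6  7  8  9 10 11 12 13 14 15 16 17 18
dp  0  -  -  1  -  -  2  -  -  1  1  -  2  2  -  3  3  -  2
(- denotes ∞ / unreachable)

3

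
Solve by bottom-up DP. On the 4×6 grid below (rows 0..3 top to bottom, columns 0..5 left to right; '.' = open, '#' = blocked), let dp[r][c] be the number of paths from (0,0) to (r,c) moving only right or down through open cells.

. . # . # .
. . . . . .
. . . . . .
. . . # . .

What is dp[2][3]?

7

r\c   0   1   2   3   4   5
  0   1   1   0   0   0   0
  1   1   2   2   2   2   2
  2   1   3   5   7   9  11
  3   1   4   9   0   9  20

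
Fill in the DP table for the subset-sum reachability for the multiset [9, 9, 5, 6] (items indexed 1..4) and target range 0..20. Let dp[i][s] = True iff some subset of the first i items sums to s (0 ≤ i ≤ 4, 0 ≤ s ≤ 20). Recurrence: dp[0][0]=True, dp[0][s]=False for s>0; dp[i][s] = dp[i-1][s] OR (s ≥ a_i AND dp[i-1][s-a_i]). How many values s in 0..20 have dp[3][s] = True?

i\s   0   1   2   3   4   5   6   7   8   9  10  11  12  13  14  15  16  17  18  19  20
  0   T   F   F   F   F   F   F   F   F   F   F   F   F   F   F   F   F   F   F   F   F
  1   T   F   F   F   F   F   F   F   F   T   F   F   F   F   F   F   F   F   F   F   F
  2   T   F   F   F   F   F   F   F   F   T   F   F   F   F   F   F   F   F   T   F   F
  3   T   F   F   F   F   T   F   F   F   T   F   F   F   F   T   F   F   F   T   F   F
  4   T   F   F   F   F   T   T   F   F   T   F   T   F   F   T   T   F   F   T   F   T

5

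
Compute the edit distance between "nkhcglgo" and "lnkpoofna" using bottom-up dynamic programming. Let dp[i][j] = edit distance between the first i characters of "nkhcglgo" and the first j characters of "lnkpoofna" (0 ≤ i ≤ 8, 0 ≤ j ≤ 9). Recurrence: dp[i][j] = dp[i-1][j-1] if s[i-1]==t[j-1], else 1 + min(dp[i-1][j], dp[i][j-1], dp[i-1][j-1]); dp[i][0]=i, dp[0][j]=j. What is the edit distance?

   ''  l  n  k  p  o  o  f  n  a
''  0  1  2  3  4  5  6  7  8  9
 n  1  1  1  2  3  4  5  6  7  8
 k  2  2  2  1  2  3  4  5  6  7
 h  3  3  3  2  2  3  4  5  6  7
 c  4  4  4  3  3  3  4  5  6  7
 g  5  5  5  4  4  4  4  5  6  7
 l  6  5  6  5  5  5  5  5  6  7
 g  7  6  6  6  6  6  6  6  6  7
 o  8  7  7  7  7  6  6  7  7  7

7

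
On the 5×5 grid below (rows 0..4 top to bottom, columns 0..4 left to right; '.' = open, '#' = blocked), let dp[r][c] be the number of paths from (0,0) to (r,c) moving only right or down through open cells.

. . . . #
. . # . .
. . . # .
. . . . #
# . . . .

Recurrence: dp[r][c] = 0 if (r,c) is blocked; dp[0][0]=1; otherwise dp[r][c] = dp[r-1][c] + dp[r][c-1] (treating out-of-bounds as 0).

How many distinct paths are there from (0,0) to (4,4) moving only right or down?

r\c   0   1   2   3   4
  0   1   1   1   1   0
  1   1   2   0   1   1
  2   1   3   3   0   1
  3   1   4   7   7   0
  4   0   4  11  18  18

18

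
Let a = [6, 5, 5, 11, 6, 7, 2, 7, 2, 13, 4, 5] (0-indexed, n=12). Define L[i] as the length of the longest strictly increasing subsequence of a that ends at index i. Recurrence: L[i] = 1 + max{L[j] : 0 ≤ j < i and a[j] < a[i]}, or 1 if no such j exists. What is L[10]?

   i    0    1    2    3    4    5    6    7    8    9   10   11
a[i]    6    5    5   11    6    7    2    7    2   13    4    5
L[i]    1    1    1    2    2    3    1    3    1    4    2    3

2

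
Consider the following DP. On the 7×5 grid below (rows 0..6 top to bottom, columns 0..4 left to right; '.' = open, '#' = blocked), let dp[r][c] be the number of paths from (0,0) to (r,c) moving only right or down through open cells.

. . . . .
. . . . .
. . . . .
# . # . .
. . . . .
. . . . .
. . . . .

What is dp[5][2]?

r\c   0   1   2   3   4
  0   1   1   1   1   1
  1   1   2   3   4   5
  2   1   3   6  10  15
  3   0   3   0  10  25
  4   0   3   3  13  38
  5   0   3   6  19  57
  6   0   3   9  28  85

6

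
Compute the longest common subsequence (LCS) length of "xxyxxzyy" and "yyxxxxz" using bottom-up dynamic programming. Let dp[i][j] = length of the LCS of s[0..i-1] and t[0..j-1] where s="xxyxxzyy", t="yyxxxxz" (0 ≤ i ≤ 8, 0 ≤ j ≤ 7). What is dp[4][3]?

2

   ''  y  y  x  x  x  x  z
''  0  0  0  0  0  0  0  0
 x  0  0  0  1  1  1  1  1
 x  0  0  0  1  2  2  2  2
 y  0  1  1  1  2  2  2  2
 x  0  1  1  2  2  3  3  3
 x  0  1  1  2  3  3  4  4
 z  0  1  1  2  3  3  4  5
 y  0  1  2  2  3  3  4  5
 y  0  1  2  2  3  3  4  5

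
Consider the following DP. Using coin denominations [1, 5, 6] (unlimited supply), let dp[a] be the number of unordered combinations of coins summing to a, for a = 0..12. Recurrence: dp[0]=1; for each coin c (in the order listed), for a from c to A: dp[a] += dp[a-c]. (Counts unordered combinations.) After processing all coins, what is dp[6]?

3

after  coin     0     1     2     3     4     5     6     7     8     9    10    11    12
          1     1     1     1     1     1     1     1     1     1     1     1     1     1
          5     1     1     1     1     1     2     2     2     2     2     3     3     3
          6     1     1     1     1     1     2     3     3     3     3     4     5     6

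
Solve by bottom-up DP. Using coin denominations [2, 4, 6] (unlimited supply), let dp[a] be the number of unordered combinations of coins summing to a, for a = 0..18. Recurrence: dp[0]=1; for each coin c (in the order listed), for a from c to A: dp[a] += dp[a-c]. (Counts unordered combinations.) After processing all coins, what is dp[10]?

after  coin     0     1     2     3     4     5     6     7     8     9    10    11    12    13    14    15    16    17    18
          2     1     0     1     0     1     0     1     0     1     0     1     0     1     0     1     0     1     0     1
          4     1     0     1     0     2     0     2     0     3     0     3     0     4     0     4     0     5     0     5
          6     1     0     1     0     2     0     3     0     4     0     5     0     7     0     8     0    10     0    12

5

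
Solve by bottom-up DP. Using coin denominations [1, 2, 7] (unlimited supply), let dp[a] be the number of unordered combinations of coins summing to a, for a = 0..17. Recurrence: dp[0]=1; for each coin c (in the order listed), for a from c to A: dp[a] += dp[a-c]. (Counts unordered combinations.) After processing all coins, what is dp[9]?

7

after  coin     0     1     2     3     4     5     6     7     8     9    10    11    12    13    14    15    16    17
          1     1     1     1     1     1     1     1     1     1     1     1     1     1     1     1     1     1     1
          2     1     1     2     2     3     3     4     4     5     5     6     6     7     7     8     8     9     9
          7     1     1     2     2     3     3     4     5     6     7     8     9    10    11    13    14    16    17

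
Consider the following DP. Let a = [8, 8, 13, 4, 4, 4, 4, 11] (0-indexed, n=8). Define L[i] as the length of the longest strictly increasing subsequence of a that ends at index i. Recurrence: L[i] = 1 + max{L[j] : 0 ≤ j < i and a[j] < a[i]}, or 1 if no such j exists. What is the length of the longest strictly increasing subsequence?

   i    0    1    2    3    4    5    6    7
a[i]    8    8   13    4    4    4    4   11
L[i]    1    1    2    1    1    1    1    2

2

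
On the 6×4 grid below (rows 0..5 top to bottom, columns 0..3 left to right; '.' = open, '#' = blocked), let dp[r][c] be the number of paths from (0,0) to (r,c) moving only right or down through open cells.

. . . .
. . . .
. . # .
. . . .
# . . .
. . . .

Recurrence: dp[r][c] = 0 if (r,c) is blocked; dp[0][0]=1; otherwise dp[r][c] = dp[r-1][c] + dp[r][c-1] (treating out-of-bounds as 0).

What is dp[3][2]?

r\c   0   1   2   3
  0   1   1   1   1
  1   1   2   3   4
  2   1   3   0   4
  3   1   4   4   8
  4   0   4   8  16
  5   0   4  12  28

4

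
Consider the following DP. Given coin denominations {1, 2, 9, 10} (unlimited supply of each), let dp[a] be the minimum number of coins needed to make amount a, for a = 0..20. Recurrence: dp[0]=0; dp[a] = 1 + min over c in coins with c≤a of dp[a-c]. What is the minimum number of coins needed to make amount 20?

 a  0  1  2  3  4  5  6  7  8  9 10 11 12 13 14 15 16 17 18 19 20
dp  0  1  1  2  2  3  3  4  4  1  1  2  2  3  3  4  4  5  2  2  2

2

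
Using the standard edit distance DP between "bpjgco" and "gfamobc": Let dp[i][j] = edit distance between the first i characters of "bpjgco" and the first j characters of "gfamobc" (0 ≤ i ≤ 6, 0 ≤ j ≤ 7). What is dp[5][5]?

   ''  g  f  a  m  o  b  c
''  0  1  2  3  4  5  6  7
 b  1  1  2  3  4  5  5  6
 p  2  2  2  3  4  5  6  6
 j  3  3  3  3  4  5  6  7
 g  4  3  4  4  4  5  6  7
 c  5  4  4  5  5  5  6  6
 o  6  5  5  5  6  5  6  7

5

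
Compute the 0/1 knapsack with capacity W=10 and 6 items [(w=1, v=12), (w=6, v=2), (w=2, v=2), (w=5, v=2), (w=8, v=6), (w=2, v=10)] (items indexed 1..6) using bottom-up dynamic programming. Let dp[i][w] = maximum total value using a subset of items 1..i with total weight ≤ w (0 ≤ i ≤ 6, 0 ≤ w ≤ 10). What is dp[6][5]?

i\w   0   1   2   3   4   5   6   7   8   9  10
  0   0   0   0   0   0   0   0   0   0   0   0
  1   0  12  12  12  12  12  12  12  12  12  12
  2   0  12  12  12  12  12  12  14  14  14  14
  3   0  12  12  14  14  14  14  14  14  16  16
  4   0  12  12  14  14  14  14  14  16  16  16
  5   0  12  12  14  14  14  14  14  16  18  18
  6   0  12  12  22  22  24  24  24  24  24  26

24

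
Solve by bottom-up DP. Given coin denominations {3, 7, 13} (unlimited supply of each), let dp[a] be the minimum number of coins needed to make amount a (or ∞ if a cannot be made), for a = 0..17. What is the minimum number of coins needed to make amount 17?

 a  0  1  2  3  4  5  6  7  8  9 10 11 12 13 14 15 16 17
dp  0  -  -  1  -  -  2  1  -  3  2  -  4  1  2  5  2  3
(- denotes ∞ / unreachable)

3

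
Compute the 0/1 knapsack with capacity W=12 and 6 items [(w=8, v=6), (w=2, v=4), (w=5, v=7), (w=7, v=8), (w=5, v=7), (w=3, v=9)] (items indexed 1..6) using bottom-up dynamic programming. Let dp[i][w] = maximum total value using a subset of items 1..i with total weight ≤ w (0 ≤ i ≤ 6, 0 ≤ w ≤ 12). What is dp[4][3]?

4

i\w   0   1   2   3   4   5   6   7   8   9  10  11  12
  0   0   0   0   0   0   0   0   0   0   0   0   0   0
  1   0   0   0   0   0   0   0   0   6   6   6   6   6
  2   0   0   4   4   4   4   4   4   6   6  10  10  10
  3   0   0   4   4   4   7   7  11  11  11  11  11  11
  4   0   0   4   4   4   7   7  11  11  12  12  12  15
  5   0   0   4   4   4   7   7  11  11  12  14  14  18
  6   0   0   4   9   9  13  13  13  16  16  20  20  21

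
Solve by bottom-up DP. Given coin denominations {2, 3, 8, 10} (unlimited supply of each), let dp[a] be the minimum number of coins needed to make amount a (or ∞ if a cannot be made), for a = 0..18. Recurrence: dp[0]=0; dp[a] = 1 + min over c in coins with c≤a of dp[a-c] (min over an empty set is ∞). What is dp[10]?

 a  0  1  2  3  4  5  6  7  8  9 10 11 12 13 14 15 16 17 18
dp  0  -  1  1  2  2  2  3  1  3  1  2  2  2  3  3  2  4  2
(- denotes ∞ / unreachable)

1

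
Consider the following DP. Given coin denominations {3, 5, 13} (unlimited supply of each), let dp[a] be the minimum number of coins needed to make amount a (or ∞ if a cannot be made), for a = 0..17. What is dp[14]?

4

 a  0  1  2  3  4  5  6  7  8  9 10 11 12 13 14 15 16 17
dp  0  -  -  1  -  1  2  -  2  3  2  3  4  1  4  3  2  5
(- denotes ∞ / unreachable)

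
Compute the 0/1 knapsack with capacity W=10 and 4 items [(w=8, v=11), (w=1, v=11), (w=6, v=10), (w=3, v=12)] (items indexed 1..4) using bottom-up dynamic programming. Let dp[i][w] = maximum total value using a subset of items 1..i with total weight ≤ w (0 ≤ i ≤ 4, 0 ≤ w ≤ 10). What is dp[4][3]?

12

i\w   0   1   2   3   4   5   6   7   8   9  10
  0   0   0   0   0   0   0   0   0   0   0   0
  1   0   0   0   0   0   0   0   0  11  11  11
  2   0  11  11  11  11  11  11  11  11  22  22
  3   0  11  11  11  11  11  11  21  21  22  22
  4   0  11  11  12  23  23  23  23  23  23  33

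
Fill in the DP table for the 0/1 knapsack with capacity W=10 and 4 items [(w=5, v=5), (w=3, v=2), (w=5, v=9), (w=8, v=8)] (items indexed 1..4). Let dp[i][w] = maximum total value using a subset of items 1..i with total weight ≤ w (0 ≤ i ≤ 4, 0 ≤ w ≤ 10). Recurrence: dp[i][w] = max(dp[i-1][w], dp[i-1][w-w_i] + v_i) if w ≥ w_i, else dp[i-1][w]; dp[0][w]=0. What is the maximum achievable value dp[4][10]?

14

i\w   0   1   2   3   4   5   6   7   8   9  10
  0   0   0   0   0   0   0   0   0   0   0   0
  1   0   0   0   0   0   5   5   5   5   5   5
  2   0   0   0   2   2   5   5   5   7   7   7
  3   0   0   0   2   2   9   9   9  11  11  14
  4   0   0   0   2   2   9   9   9  11  11  14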